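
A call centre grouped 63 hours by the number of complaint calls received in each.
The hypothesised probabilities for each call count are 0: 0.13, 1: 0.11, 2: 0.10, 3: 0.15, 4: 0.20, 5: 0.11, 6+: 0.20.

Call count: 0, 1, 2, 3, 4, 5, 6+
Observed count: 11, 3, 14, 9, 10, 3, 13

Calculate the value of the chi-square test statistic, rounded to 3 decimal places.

Expected counts E_i = n·p_i: 63×0.13 = 8.19, 63×0.11 = 6.93, 63×0.10 = 6.3, 63×0.15 = 9.45, 63×0.20 = 12.6, 63×0.11 = 6.93, 63×0.20 = 12.6.
cat         O        E   (O−E)²/E
0          11     8.19     0.9641
1           3     6.93     2.2287
2          14      6.3     9.4111
3           9     9.45     0.0214
4          10     12.6     0.5365
5           3     6.93     2.2287
6+         13     12.6     0.0127
Sum = 15.403

15.403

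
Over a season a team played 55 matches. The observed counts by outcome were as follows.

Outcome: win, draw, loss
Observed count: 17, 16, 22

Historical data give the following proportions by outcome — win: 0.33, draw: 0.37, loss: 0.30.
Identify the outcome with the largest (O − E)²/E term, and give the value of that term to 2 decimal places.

loss, 1.83

Expected counts E_i = n·p_i: 55×0.33 = 18.15, 55×0.37 = 20.35, 55×0.30 = 16.5.
win: (17 − 18.15)²/18.15 = 1.3225/18.15 = 0.073
draw: (16 − 20.35)²/20.35 = 18.9225/20.35 = 0.930
loss: (22 − 16.5)²/16.5 = 30.25/16.5 = 1.833
The largest term is for loss: 1.83.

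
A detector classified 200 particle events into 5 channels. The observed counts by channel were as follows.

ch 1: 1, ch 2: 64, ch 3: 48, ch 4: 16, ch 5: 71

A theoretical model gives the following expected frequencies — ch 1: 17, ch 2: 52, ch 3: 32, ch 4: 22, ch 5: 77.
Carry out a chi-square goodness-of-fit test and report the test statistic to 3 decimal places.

ch 1: (1 − 17)²/17 = 256/17 = 15.0588
ch 2: (64 − 52)²/52 = 144/52 = 2.7692
ch 3: (48 − 32)²/32 = 256/32 = 8.0000
ch 4: (16 − 22)²/22 = 36/22 = 1.6364
ch 5: (71 − 77)²/77 = 36/77 = 0.4675
Sum = 27.932

27.932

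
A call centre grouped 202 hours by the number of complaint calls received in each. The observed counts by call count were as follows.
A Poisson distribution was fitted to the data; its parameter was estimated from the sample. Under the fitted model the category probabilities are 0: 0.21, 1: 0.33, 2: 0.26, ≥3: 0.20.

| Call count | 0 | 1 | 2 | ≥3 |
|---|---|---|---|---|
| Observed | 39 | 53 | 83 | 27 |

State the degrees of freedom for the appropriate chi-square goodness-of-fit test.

2

There are k = 4 categories and 1 parameter estimated from the data, so df = 4 − 1 − 1 = 2.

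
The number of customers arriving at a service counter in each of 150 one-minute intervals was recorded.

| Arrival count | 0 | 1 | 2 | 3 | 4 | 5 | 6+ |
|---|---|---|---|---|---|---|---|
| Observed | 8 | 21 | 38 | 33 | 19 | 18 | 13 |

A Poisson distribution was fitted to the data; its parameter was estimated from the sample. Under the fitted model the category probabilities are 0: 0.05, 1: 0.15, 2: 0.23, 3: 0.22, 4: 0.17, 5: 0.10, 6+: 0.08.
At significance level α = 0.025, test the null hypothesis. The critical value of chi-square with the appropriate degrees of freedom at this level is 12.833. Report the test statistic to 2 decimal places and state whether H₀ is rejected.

Expected counts E_i = n·p_i: 150×0.05 = 7.5, 150×0.15 = 22.5, 150×0.23 = 34.5, 150×0.22 = 33, 150×0.17 = 25.5, 150×0.10 = 15, 150×0.08 = 12.
0: (8 − 7.5)²/7.5 = 0.25/7.5 = 0.033
1: (21 − 22.5)²/22.5 = 2.25/22.5 = 0.100
2: (38 − 34.5)²/34.5 = 12.25/34.5 = 0.355
3: (33 − 33)²/33 = 0/33 = 0.000
4: (19 − 25.5)²/25.5 = 42.25/25.5 = 1.657
5: (18 − 15)²/15 = 9/15 = 0.600
6+: (13 − 12)²/12 = 1/12 = 0.083
Sum = 2.83
df = 5. Since 2.83 < 12.833, we do not reject H₀.

2.83; do not reject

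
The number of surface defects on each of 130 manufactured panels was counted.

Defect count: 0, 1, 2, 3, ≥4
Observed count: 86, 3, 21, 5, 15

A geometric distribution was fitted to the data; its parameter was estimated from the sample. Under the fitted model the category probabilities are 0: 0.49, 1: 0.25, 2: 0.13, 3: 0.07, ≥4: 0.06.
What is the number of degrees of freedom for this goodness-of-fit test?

3

There are k = 5 categories and 1 parameter estimated from the data, so df = 5 − 1 − 1 = 3.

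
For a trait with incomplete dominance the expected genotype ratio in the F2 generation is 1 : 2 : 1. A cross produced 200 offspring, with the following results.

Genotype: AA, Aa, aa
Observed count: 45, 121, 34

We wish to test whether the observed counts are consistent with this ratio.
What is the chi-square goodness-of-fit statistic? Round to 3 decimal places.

Ratio total = 4. Expected counts: 200×1/4 = 50, 200×2/4 = 100, 200×1/4 = 50.
χ² = (45−50)²/50 + (121−100)²/100 + (34−50)²/50
   = 0.5000 + 4.4100 + 5.1200
Sum = 10.030

10.030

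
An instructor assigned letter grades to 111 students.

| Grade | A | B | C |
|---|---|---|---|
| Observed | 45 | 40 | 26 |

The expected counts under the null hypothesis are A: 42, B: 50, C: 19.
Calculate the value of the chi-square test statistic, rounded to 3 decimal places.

A: (45 − 42)²/42 = 9/42 = 0.2143
B: (40 − 50)²/50 = 100/50 = 2.0000
C: (26 − 19)²/19 = 49/19 = 2.5789
Sum = 4.793

4.793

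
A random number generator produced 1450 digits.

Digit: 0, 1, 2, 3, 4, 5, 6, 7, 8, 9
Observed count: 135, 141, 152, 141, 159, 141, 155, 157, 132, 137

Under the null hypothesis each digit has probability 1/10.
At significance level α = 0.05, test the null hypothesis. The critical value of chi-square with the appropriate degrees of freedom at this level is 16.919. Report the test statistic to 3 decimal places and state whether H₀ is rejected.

6.000; do not reject

Expected count for each of the 10 categories: 1450/10 = 145.
χ² = (135−145)²/145 + (141−145)²/145 + (152−145)²/145 + (141−145)²/145 + (159−145)²/145 + (141−145)²/145 + (155−145)²/145 + (157−145)²/145 + (132−145)²/145 + (137−145)²/145
   = 0.6897 + 0.1103 + 0.3379 + 0.1103 + 1.3517 + 0.1103 + 0.6897 + 0.9931 + 1.1655 + 0.4414
Sum = 6.000
df = 9. Since 6.000 < 16.919, we do not reject H₀.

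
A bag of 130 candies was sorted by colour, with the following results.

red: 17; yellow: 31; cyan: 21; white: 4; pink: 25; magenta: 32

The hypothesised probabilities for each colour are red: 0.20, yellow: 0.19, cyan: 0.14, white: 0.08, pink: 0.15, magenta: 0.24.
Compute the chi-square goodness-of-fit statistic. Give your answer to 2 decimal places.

10.66

Expected counts E_i = n·p_i: 130×0.20 = 26, 130×0.19 = 24.7, 130×0.14 = 18.2, 130×0.08 = 10.4, 130×0.15 = 19.5, 130×0.24 = 31.2.
red: (17 − 26)²/26 = 81/26 = 3.115
yellow: (31 − 24.7)²/24.7 = 39.69/24.7 = 1.607
cyan: (21 − 18.2)²/18.2 = 7.84/18.2 = 0.431
white: (4 − 10.4)²/10.4 = 40.96/10.4 = 3.938
pink: (25 − 19.5)²/19.5 = 30.25/19.5 = 1.551
magenta: (32 − 31.2)²/31.2 = 0.64/31.2 = 0.021
Sum = 10.66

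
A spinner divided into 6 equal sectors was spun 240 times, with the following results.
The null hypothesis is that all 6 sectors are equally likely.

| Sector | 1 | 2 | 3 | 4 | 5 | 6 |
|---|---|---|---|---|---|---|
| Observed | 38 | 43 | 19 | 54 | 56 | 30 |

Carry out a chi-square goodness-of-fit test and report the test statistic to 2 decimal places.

Under H₀ each category has probability 1/6, so each expected count is 240/6 = 40.
1: (38 − 40)²/40 = 4/40 = 0.100
2: (43 − 40)²/40 = 9/40 = 0.225
3: (19 − 40)²/40 = 441/40 = 11.025
4: (54 − 40)²/40 = 196/40 = 4.900
5: (56 − 40)²/40 = 256/40 = 6.400
6: (30 − 40)²/40 = 100/40 = 2.500
Sum = 25.15

25.15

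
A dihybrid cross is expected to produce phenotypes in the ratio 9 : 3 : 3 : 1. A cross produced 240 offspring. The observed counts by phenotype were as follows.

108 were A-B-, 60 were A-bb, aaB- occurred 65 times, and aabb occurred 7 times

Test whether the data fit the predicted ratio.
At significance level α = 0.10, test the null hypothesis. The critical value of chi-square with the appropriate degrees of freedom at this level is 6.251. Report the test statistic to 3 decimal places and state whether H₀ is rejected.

23.556; reject

Ratio total = 16. Expected counts: 240×9/16 = 135, 240×3/16 = 45, 240×3/16 = 45, 240×1/16 = 15.
cat         O        E   (O−E)²/E
A-B-      108      135     5.4000
A-bb       60       45     5.0000
aaB-       65       45     8.8889
aabb        7       15     4.2667
Sum = 23.556
df = 3. Since 23.556 > 6.251, we reject H₀.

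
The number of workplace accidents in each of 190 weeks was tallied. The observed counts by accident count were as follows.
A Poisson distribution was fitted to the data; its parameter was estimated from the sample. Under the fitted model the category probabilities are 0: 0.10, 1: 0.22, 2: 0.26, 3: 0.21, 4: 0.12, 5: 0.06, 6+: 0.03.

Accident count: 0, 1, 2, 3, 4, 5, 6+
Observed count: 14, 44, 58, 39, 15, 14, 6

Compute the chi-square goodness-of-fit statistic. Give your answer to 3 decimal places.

Expected counts E_i = n·p_i: 190×0.10 = 19, 190×0.22 = 41.8, 190×0.26 = 49.4, 190×0.21 = 39.9, 190×0.12 = 22.8, 190×0.06 = 11.4, 190×0.03 = 5.7.
cat         O        E   (O−E)²/E
0          14       19     1.3158
1          44     41.8     0.1158
2          58     49.4     1.4972
3          39     39.9     0.0203
4          15     22.8     2.6684
5          14     11.4     0.5930
6+          6      5.7     0.0158
Sum = 6.226

6.226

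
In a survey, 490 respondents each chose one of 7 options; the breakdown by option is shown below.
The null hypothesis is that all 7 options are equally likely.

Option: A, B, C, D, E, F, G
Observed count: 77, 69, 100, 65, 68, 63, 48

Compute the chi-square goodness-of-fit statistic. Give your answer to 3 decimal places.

Under H₀ each category has probability 1/7, so each expected count is 490/7 = 70.
A: (77 − 70)²/70 = 49/70 = 0.7000
B: (69 − 70)²/70 = 1/70 = 0.0143
C: (100 − 70)²/70 = 900/70 = 12.8571
D: (65 − 70)²/70 = 25/70 = 0.3571
E: (68 − 70)²/70 = 4/70 = 0.0571
F: (63 − 70)²/70 = 49/70 = 0.7000
G: (48 − 70)²/70 = 484/70 = 6.9143
Sum = 21.600

21.600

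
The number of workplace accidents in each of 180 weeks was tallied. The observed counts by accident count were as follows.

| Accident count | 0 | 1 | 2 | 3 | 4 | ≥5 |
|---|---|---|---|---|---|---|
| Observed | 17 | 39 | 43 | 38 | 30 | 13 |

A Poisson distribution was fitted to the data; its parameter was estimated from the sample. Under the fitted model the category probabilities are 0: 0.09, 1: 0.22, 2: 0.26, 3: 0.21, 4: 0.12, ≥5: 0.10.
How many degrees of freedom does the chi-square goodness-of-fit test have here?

There are k = 6 categories and 1 parameter estimated from the data, so df = 6 − 1 − 1 = 4.

4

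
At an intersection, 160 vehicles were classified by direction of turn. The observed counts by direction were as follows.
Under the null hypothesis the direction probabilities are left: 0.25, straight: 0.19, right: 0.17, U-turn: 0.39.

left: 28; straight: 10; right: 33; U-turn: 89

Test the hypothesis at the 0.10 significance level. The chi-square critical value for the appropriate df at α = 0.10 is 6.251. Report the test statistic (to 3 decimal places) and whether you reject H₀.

29.865; reject

Expected counts E_i = n·p_i: 160×0.25 = 40, 160×0.19 = 30.4, 160×0.17 = 27.2, 160×0.39 = 62.4.
left: (28 − 40)²/40 = 144/40 = 3.6000
straight: (10 − 30.4)²/30.4 = 416.16/30.4 = 13.6895
right: (33 − 27.2)²/27.2 = 33.64/27.2 = 1.2368
U-turn: (89 − 62.4)²/62.4 = 707.56/62.4 = 11.3391
Sum = 29.865
df = 3. Since 29.865 > 6.251, we reject H₀.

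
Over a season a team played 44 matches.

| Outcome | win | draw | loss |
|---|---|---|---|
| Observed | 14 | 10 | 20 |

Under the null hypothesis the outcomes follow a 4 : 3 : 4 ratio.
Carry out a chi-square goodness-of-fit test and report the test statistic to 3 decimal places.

Ratio total = 11. Expected counts: 44×4/11 = 16, 44×3/11 = 12, 44×4/11 = 16.
χ² = (14−16)²/16 + (10−12)²/12 + (20−16)²/16
   = 0.2500 + 0.3333 + 1.0000
Sum = 1.583

1.583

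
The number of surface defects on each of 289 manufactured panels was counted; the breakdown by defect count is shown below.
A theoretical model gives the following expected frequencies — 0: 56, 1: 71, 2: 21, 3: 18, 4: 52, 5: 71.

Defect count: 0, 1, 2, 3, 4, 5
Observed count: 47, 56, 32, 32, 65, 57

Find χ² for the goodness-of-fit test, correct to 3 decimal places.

27.277

cat         O        E   (O−E)²/E
0          47       56     1.4464
1          56       71     3.1690
2          32       21     5.7619
3          32       18    10.8889
4          65       52     3.2500
5          57       71     2.7606
Sum = 27.277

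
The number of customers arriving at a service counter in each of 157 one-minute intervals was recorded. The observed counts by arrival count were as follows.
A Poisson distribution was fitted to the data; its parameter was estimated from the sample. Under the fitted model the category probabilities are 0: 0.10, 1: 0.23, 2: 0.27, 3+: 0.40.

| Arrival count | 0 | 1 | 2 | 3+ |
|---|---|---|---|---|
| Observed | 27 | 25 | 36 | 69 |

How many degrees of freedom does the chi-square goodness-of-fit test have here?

2

There are k = 4 categories and 1 parameter estimated from the data, so df = 4 − 1 − 1 = 2.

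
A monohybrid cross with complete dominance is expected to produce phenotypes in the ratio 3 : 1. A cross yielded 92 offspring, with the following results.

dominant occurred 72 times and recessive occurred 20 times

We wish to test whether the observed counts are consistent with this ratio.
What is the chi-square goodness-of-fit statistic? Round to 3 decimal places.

Ratio total = 4. Expected counts: 92×3/4 = 69, 92×1/4 = 23.
cat            O        E   (O−E)²/E
dominant      72       69     0.1304
recessive     20       23     0.3913
Sum = 0.522

0.522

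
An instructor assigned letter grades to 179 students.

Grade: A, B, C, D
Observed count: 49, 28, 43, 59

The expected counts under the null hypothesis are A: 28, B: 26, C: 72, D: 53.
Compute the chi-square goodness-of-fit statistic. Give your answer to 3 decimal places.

28.264

χ² = (49−28)²/28 + (28−26)²/26 + (43−72)²/72 + (59−53)²/53
   = 15.7500 + 0.1538 + 11.6806 + 0.6792
Sum = 28.264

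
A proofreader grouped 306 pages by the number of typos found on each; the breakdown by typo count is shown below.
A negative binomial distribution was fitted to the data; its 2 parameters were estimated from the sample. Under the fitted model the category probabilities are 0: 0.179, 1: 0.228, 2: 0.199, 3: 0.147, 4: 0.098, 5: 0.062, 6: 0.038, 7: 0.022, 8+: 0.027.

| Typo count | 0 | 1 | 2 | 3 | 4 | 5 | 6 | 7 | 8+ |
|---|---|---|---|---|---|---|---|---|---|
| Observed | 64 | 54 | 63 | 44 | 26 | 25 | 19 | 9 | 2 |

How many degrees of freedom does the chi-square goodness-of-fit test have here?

There are k = 9 categories and 2 parameters estimated from the data, so df = 9 − 1 − 2 = 6.

6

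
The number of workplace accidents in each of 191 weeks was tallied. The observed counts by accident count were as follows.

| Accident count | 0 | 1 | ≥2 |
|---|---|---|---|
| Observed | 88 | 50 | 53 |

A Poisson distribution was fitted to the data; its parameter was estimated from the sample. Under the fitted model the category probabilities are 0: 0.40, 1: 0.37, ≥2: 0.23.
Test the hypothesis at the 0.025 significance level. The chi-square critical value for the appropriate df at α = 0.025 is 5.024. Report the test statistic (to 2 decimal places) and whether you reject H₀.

9.68; reject

Expected counts E_i = n·p_i: 191×0.40 = 76.4, 191×0.37 = 70.67, 191×0.23 = 43.93.
χ² = (88−76.4)²/76.4 + (50−70.67)²/70.67 + (53−43.93)²/43.93
   = 1.761 + 6.046 + 1.873
Sum = 9.68
df = 1. Since 9.68 > 5.024, we reject H₀.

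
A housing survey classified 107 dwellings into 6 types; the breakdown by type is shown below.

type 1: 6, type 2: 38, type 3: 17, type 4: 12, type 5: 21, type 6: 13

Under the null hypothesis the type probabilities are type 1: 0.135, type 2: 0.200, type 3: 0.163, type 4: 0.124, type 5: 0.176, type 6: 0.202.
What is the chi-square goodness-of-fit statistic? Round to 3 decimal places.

Expected counts E_i = n·p_i: 107×0.135 = 14.445, 107×0.200 = 21.4, 107×0.163 = 17.441, 107×0.124 = 13.268, 107×0.176 = 18.832, 107×0.202 = 21.614.
cat         O        E   (O−E)²/E
type 1      6   14.445     4.9372
type 2     38     21.4    12.8766
type 3     17   17.441     0.0112
type 4     12   13.268     0.1212
type 5     21   18.832     0.2496
type 6     13   21.614     3.4330
Sum = 21.629

21.629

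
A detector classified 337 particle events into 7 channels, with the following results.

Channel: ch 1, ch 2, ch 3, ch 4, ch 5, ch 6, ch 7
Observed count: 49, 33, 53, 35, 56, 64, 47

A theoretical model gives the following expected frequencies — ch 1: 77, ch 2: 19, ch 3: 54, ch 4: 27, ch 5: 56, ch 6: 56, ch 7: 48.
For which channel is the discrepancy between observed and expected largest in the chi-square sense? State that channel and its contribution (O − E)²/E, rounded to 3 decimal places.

ch 2, 10.316

cat         O        E   (O−E)²/E
ch 1       49       77    10.1818
ch 2       33       19    10.3158
ch 3       53       54     0.0185
ch 4       35       27     2.3704
ch 5       56       56     0.0000
ch 6       64       56     1.1429
ch 7       47       48     0.0208
The largest term is for ch 2: 10.316.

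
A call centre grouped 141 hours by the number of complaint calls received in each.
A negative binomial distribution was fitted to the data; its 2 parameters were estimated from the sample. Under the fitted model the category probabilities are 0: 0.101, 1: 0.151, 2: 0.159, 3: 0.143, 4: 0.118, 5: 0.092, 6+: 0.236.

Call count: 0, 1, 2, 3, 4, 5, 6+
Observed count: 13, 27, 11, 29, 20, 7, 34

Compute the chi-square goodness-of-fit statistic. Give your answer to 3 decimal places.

Expected counts E_i = n·p_i: 141×0.101 = 14.241, 141×0.151 = 21.291, 141×0.159 = 22.419, 141×0.143 = 20.163, 141×0.118 = 16.638, 141×0.092 = 12.972, 141×0.236 = 33.276.
0: (13 − 14.241)²/14.241 = 1.540081/14.241 = 0.1081
1: (27 − 21.291)²/21.291 = 32.592681/21.291 = 1.5308
2: (11 − 22.419)²/22.419 = 130.393561/22.419 = 5.8162
3: (29 − 20.163)²/20.163 = 78.092569/20.163 = 3.8731
4: (20 − 16.638)²/16.638 = 11.303044/16.638 = 0.6794
5: (7 − 12.972)²/12.972 = 35.664784/12.972 = 2.7494
6+: (34 − 33.276)²/33.276 = 0.524176/33.276 = 0.0158
Sum = 14.773

14.773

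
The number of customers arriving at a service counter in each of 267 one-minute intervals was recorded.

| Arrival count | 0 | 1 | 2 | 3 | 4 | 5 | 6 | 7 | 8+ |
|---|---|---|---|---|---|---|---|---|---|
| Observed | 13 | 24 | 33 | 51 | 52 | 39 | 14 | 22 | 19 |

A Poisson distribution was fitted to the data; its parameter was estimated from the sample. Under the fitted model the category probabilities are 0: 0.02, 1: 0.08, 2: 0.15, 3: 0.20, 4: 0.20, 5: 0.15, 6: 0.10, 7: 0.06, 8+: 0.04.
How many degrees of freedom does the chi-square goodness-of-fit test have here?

There are k = 9 categories and 1 parameter estimated from the data, so df = 9 − 1 − 1 = 7.

7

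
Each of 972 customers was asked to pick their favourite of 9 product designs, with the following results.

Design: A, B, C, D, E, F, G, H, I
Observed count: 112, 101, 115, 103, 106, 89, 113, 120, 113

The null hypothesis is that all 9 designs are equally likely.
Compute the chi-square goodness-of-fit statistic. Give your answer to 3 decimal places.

6.463

Under H₀ each category has probability 1/9, so each expected count is 972/9 = 108.
cat         O        E   (O−E)²/E
A         112      108     0.1481
B         101      108     0.4537
C         115      108     0.4537
D         103      108     0.2315
E         106      108     0.0370
F          89      108     3.3426
G         113      108     0.2315
H         120      108     1.3333
I         113      108     0.2315
Sum = 6.463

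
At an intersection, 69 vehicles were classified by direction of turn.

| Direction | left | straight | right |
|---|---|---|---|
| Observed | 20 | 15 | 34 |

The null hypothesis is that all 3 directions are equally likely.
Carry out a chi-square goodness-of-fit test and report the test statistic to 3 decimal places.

8.435

Expected count for each of the 3 categories: 69/3 = 23.
cat           O        E   (O−E)²/E
left         20       23     0.3913
straight     15       23     2.7826
right        34       23     5.2609
Sum = 8.435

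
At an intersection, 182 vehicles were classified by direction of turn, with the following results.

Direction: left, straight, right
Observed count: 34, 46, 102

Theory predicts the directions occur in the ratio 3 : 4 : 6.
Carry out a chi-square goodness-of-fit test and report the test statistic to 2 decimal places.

Ratio total = 13. Expected counts: 182×3/13 = 42, 182×4/13 = 56, 182×6/13 = 84.
cat           O        E   (O−E)²/E
left         34       42      1.524
straight     46       56      1.786
right       102       84      3.857
Sum = 7.17

7.17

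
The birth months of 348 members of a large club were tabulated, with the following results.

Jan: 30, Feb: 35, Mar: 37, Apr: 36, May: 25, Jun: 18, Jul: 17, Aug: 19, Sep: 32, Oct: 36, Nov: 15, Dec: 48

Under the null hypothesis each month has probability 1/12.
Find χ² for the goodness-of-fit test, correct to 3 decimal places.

Expected count for each of the 12 categories: 348/12 = 29.
χ² = (30−29)²/29 + (35−29)²/29 + (37−29)²/29 + (36−29)²/29 + (25−29)²/29 + (18−29)²/29 + (17−29)²/29 + (19−29)²/29 + (32−29)²/29 + (36−29)²/29 + (15−29)²/29 + (48−29)²/29
   = 0.0345 + 1.2414 + 2.2069 + 1.6897 + 0.5517 + 4.1724 + 4.9655 + 3.4483 + 0.3103 + 1.6897 + 6.7586 + 12.4483
Sum = 39.517

39.517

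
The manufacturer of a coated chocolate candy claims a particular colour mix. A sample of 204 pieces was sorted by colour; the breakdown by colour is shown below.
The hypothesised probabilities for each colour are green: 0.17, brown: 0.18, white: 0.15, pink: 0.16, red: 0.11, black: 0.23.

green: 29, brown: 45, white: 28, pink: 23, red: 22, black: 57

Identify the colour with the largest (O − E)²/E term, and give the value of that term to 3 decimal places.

Expected counts E_i = n·p_i: 204×0.17 = 34.68, 204×0.18 = 36.72, 204×0.15 = 30.6, 204×0.16 = 32.64, 204×0.11 = 22.44, 204×0.23 = 46.92.
green: (29 − 34.68)²/34.68 = 32.2624/34.68 = 0.9303
brown: (45 − 36.72)²/36.72 = 68.5584/36.72 = 1.8671
white: (28 − 30.6)²/30.6 = 6.76/30.6 = 0.2209
pink: (23 − 32.64)²/32.64 = 92.9296/32.64 = 2.8471
red: (22 − 22.44)²/22.44 = 0.1936/22.44 = 0.0086
black: (57 − 46.92)²/46.92 = 101.6064/46.92 = 2.1655
The largest term is for pink: 2.847.

pink, 2.847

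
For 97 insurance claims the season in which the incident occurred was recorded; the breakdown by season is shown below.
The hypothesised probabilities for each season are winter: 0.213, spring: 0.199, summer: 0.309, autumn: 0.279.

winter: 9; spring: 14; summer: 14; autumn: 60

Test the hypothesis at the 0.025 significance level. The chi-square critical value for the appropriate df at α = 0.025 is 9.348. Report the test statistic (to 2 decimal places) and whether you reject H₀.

Expected counts E_i = n·p_i: 97×0.213 = 20.661, 97×0.199 = 19.303, 97×0.309 = 29.973, 97×0.279 = 27.063.
winter: (9 − 20.661)²/20.661 = 135.978921/20.661 = 6.581
spring: (14 − 19.303)²/19.303 = 28.121809/19.303 = 1.457
summer: (14 − 29.973)²/29.973 = 255.136729/29.973 = 8.512
autumn: (60 − 27.063)²/27.063 = 1084.845969/27.063 = 40.086
Sum = 56.64
df = 3. Since 56.64 > 9.348, we reject H₀.

56.64; reject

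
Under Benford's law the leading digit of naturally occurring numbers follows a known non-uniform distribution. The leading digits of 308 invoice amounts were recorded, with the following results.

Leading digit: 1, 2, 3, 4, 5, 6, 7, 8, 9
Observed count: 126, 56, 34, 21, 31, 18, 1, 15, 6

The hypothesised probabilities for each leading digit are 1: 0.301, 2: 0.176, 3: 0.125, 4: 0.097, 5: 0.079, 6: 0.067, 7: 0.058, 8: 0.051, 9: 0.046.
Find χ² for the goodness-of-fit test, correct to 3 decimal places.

Expected counts E_i = n·p_i: 308×0.301 = 92.708, 308×0.176 = 54.208, 308×0.125 = 38.5, 308×0.097 = 29.876, 308×0.079 = 24.332, 308×0.067 = 20.636, 308×0.058 = 17.864, 308×0.051 = 15.708, 308×0.046 = 14.168.
1: (126 − 92.708)²/92.708 = 1108.357264/92.708 = 11.9554
2: (56 − 54.208)²/54.208 = 3.211264/54.208 = 0.0592
3: (34 − 38.5)²/38.5 = 20.25/38.5 = 0.5260
4: (21 − 29.876)²/29.876 = 78.783376/29.876 = 2.6370
5: (31 − 24.332)²/24.332 = 44.462224/24.332 = 1.8273
6: (18 − 20.636)²/20.636 = 6.948496/20.636 = 0.3367
7: (1 − 17.864)²/17.864 = 284.394496/17.864 = 15.9200
8: (15 − 15.708)²/15.708 = 0.501264/15.708 = 0.0319
9: (6 − 14.168)²/14.168 = 66.716224/14.168 = 4.7089
Sum = 38.002

38.002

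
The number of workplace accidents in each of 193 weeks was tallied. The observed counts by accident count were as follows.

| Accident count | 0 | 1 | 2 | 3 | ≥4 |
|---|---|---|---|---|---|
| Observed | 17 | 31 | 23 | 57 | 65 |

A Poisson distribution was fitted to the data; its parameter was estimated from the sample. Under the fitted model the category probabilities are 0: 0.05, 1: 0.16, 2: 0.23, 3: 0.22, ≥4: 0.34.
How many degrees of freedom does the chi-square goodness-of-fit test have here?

There are k = 5 categories and 1 parameter estimated from the data, so df = 5 − 1 − 1 = 3.

3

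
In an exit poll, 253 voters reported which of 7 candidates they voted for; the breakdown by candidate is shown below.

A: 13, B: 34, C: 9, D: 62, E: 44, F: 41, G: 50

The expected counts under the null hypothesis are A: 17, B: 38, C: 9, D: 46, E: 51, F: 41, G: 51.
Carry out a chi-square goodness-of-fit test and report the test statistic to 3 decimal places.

χ² = (13−17)²/17 + (34−38)²/38 + (9−9)²/9 + (62−46)²/46 + (44−51)²/51 + (41−41)²/41 + (50−51)²/51
   = 0.9412 + 0.4211 + 0.0000 + 5.5652 + 0.9608 + 0.0000 + 0.0196
Sum = 7.908

7.908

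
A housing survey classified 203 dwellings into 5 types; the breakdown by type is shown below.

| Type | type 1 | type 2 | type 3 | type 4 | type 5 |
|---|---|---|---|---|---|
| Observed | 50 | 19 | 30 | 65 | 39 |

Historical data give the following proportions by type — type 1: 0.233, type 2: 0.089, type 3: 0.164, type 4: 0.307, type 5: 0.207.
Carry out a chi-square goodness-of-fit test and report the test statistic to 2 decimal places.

0.86

Expected counts E_i = n·p_i: 203×0.233 = 47.299, 203×0.089 = 18.067, 203×0.164 = 33.292, 203×0.307 = 62.321, 203×0.207 = 42.021.
cat         O        E   (O−E)²/E
type 1     50   47.299      0.154
type 2     19   18.067      0.048
type 3     30   33.292      0.326
type 4     65   62.321      0.115
type 5     39   42.021      0.217
Sum = 0.86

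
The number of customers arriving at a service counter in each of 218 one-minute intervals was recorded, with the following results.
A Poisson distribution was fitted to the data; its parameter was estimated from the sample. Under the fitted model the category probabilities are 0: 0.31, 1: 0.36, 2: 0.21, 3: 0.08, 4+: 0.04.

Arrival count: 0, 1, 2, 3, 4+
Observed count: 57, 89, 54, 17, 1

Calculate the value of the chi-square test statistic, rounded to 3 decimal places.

11.388

Expected counts E_i = n·p_i: 218×0.31 = 67.58, 218×0.36 = 78.48, 218×0.21 = 45.78, 218×0.08 = 17.44, 218×0.04 = 8.72.
0: (57 − 67.58)²/67.58 = 111.9364/67.58 = 1.6564
1: (89 − 78.48)²/78.48 = 110.6704/78.48 = 1.4102
2: (54 − 45.78)²/45.78 = 67.5684/45.78 = 1.4759
3: (17 − 17.44)²/17.44 = 0.1936/17.44 = 0.0111
4+: (1 − 8.72)²/8.72 = 59.5984/8.72 = 6.8347
Sum = 11.388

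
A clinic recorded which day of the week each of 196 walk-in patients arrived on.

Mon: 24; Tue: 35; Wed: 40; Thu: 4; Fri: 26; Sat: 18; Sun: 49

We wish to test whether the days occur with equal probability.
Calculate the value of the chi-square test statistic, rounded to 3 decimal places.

47.500

Under H₀ each category has probability 1/7, so each expected count is 196/7 = 28.
Mon: (24 − 28)²/28 = 16/28 = 0.5714
Tue: (35 − 28)²/28 = 49/28 = 1.7500
Wed: (40 − 28)²/28 = 144/28 = 5.1429
Thu: (4 − 28)²/28 = 576/28 = 20.5714
Fri: (26 − 28)²/28 = 4/28 = 0.1429
Sat: (18 − 28)²/28 = 100/28 = 3.5714
Sun: (49 − 28)²/28 = 441/28 = 15.7500
Sum = 47.500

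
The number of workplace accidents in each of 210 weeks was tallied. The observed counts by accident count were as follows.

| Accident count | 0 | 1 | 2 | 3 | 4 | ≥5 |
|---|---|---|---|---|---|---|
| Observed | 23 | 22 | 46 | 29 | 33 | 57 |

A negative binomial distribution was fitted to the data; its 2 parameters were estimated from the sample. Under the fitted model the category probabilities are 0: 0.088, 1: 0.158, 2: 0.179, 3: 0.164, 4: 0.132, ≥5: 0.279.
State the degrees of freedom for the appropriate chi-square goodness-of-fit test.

There are k = 6 categories and 2 parameters estimated from the data, so df = 6 − 1 − 2 = 3.

3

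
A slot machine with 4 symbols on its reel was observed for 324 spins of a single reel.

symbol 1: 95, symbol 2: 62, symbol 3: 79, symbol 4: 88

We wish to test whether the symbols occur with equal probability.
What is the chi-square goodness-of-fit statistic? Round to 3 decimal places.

7.531

Under H₀ each category has probability 1/4, so each expected count is 324/4 = 81.
symbol 1: (95 − 81)²/81 = 196/81 = 2.4198
symbol 2: (62 − 81)²/81 = 361/81 = 4.4568
symbol 3: (79 − 81)²/81 = 4/81 = 0.0494
symbol 4: (88 − 81)²/81 = 49/81 = 0.6049
Sum = 7.531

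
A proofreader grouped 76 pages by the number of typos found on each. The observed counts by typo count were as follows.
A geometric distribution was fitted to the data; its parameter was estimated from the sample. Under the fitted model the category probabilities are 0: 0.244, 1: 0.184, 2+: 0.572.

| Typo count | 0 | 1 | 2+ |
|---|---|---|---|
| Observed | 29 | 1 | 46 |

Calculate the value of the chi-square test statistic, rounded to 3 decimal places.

Expected counts E_i = n·p_i: 76×0.244 = 18.544, 76×0.184 = 13.984, 76×0.572 = 43.472.
χ² = (29−18.544)²/18.544 + (1−13.984)²/13.984 + (46−43.472)²/43.472
   = 5.8956 + 12.0555 + 0.1470
Sum = 18.098

18.098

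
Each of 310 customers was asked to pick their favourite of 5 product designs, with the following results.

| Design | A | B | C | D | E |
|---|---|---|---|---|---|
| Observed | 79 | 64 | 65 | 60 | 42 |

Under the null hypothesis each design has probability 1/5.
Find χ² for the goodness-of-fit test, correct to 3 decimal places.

Expected count for each of the 5 categories: 310/5 = 62.
χ² = (79−62)²/62 + (64−62)²/62 + (65−62)²/62 + (60−62)²/62 + (42−62)²/62
   = 4.6613 + 0.0645 + 0.1452 + 0.0645 + 6.4516
Sum = 11.387

11.387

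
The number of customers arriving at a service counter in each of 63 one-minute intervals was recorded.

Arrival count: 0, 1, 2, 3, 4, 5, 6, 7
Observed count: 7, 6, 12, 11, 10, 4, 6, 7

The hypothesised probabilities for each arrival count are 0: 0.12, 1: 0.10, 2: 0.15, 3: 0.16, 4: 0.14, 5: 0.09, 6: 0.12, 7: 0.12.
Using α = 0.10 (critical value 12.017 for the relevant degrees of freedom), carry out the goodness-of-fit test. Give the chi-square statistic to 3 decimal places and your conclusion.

1.841; do not reject

Expected counts E_i = n·p_i: 63×0.12 = 7.56, 63×0.10 = 6.3, 63×0.15 = 9.45, 63×0.16 = 10.08, 63×0.14 = 8.82, 63×0.09 = 5.67, 63×0.12 = 7.56, 63×0.12 = 7.56.
0: (7 − 7.56)²/7.56 = 0.3136/7.56 = 0.0415
1: (6 − 6.3)²/6.3 = 0.09/6.3 = 0.0143
2: (12 − 9.45)²/9.45 = 6.5025/9.45 = 0.6881
3: (11 − 10.08)²/10.08 = 0.8464/10.08 = 0.0840
4: (10 − 8.82)²/8.82 = 1.3924/8.82 = 0.1579
5: (4 − 5.67)²/5.67 = 2.7889/5.67 = 0.4919
6: (6 − 7.56)²/7.56 = 2.4336/7.56 = 0.3219
7: (7 − 7.56)²/7.56 = 0.3136/7.56 = 0.0415
Sum = 1.841
df = 7. Since 1.841 < 12.017, we do not reject H₀.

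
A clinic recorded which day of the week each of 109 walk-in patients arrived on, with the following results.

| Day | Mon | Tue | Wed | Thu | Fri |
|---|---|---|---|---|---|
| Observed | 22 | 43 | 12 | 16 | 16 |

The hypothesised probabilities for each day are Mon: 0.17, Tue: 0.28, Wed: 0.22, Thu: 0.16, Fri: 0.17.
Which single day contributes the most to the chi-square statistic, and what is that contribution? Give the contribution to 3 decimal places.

Wed, 5.985

Expected counts E_i = n·p_i: 109×0.17 = 18.53, 109×0.28 = 30.52, 109×0.22 = 23.98, 109×0.16 = 17.44, 109×0.17 = 18.53.
cat         O        E   (O−E)²/E
Mon        22    18.53     0.6498
Tue        43    30.52     5.1032
Wed        12    23.98     5.9850
Thu        16    17.44     0.1189
Fri        16    18.53     0.3454
The largest term is for Wed: 5.985.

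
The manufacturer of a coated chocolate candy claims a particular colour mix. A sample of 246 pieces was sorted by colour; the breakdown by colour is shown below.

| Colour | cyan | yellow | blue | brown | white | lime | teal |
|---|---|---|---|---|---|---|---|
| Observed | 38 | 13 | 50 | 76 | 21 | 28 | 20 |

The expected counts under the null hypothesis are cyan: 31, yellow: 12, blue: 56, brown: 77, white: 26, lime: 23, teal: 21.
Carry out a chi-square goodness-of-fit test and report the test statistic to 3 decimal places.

cat         O        E   (O−E)²/E
cyan       38       31     1.5806
yellow     13       12     0.0833
blue       50       56     0.6429
brown      76       77     0.0130
white      21       26     0.9615
lime       28       23     1.0870
teal       20       21     0.0476
Sum = 4.416

4.416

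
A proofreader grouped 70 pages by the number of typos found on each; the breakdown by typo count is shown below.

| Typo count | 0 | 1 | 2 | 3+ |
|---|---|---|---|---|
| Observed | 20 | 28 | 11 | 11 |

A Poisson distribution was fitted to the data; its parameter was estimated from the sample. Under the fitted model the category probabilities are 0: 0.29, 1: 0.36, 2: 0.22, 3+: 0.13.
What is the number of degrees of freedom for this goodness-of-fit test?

2

There are k = 4 categories and 1 parameter estimated from the data, so df = 4 − 1 − 1 = 2.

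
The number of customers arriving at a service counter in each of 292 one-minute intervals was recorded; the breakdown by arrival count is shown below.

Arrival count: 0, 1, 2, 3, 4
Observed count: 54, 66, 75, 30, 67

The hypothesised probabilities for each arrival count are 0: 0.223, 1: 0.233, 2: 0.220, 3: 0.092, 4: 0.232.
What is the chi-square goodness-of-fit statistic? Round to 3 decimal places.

4.135

Expected counts E_i = n·p_i: 292×0.223 = 65.116, 292×0.233 = 68.036, 292×0.220 = 64.24, 292×0.092 = 26.864, 292×0.232 = 67.744.
cat         O        E   (O−E)²/E
0          54   65.116     1.8976
1          66   68.036     0.0609
2          75    64.24     1.8023
3          30   26.864     0.3661
4          67   67.744     0.0082
Sum = 4.135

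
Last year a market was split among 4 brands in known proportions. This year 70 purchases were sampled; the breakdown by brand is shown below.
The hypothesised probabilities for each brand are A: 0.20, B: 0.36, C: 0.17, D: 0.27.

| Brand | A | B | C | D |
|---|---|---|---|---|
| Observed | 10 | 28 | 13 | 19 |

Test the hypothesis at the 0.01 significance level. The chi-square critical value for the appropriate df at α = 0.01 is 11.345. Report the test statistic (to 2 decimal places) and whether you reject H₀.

1.56; do not reject

Expected counts E_i = n·p_i: 70×0.20 = 14, 70×0.36 = 25.2, 70×0.17 = 11.9, 70×0.27 = 18.9.
χ² = (10−14)²/14 + (28−25.2)²/25.2 + (13−11.9)²/11.9 + (19−18.9)²/18.9
   = 1.143 + 0.311 + 0.102 + 0.001
Sum = 1.56
df = 3. Since 1.56 < 11.345, we do not reject H₀.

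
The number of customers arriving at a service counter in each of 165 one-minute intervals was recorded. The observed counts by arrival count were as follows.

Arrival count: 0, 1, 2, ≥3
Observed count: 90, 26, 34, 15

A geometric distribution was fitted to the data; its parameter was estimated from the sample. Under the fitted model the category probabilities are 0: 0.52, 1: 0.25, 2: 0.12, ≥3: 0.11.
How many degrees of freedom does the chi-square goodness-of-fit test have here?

2

There are k = 4 categories and 1 parameter estimated from the data, so df = 4 − 1 − 1 = 2.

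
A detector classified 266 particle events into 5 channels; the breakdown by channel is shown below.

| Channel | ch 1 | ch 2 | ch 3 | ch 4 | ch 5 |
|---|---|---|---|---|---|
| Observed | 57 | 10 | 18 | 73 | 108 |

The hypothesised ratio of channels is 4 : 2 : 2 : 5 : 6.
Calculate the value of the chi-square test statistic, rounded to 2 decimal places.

Ratio total = 19. Expected counts: 266×4/19 = 56, 266×2/19 = 28, 266×2/19 = 28, 266×5/19 = 70, 266×6/19 = 84.
cat         O        E   (O−E)²/E
ch 1       57       56      0.018
ch 2       10       28     11.571
ch 3       18       28      3.571
ch 4       73       70      0.129
ch 5      108       84      6.857
Sum = 22.15

22.15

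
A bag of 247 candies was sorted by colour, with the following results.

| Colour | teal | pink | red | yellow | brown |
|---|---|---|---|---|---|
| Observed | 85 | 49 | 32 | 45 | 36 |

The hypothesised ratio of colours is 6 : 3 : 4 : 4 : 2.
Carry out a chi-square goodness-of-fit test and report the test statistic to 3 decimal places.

15.673

Ratio total = 19. Expected counts: 247×6/19 = 78, 247×3/19 = 39, 247×4/19 = 52, 247×4/19 = 52, 247×2/19 = 26.
teal: (85 − 78)²/78 = 49/78 = 0.6282
pink: (49 − 39)²/39 = 100/39 = 2.5641
red: (32 − 52)²/52 = 400/52 = 7.6923
yellow: (45 − 52)²/52 = 49/52 = 0.9423
brown: (36 − 26)²/26 = 100/26 = 3.8462
Sum = 15.673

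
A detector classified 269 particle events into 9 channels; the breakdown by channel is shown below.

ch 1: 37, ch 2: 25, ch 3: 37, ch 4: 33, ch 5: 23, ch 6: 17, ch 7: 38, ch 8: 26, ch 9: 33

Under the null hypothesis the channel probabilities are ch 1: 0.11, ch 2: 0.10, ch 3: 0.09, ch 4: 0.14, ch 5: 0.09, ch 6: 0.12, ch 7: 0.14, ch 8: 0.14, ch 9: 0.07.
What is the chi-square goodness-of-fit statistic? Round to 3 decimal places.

30.893

Expected counts E_i = n·p_i: 269×0.11 = 29.59, 269×0.10 = 26.9, 269×0.09 = 24.21, 269×0.14 = 37.66, 269×0.09 = 24.21, 269×0.12 = 32.28, 269×0.14 = 37.66, 269×0.14 = 37.66, 269×0.07 = 18.83.
cat         O        E   (O−E)²/E
ch 1       37    29.59     1.8556
ch 2       25     26.9     0.1342
ch 3       37    24.21     6.7569
ch 4       33    37.66     0.5766
ch 5       23    24.21     0.0605
ch 6       17    32.28     7.2329
ch 7       38    37.66     0.0031
ch 8       26    37.66     3.6101
ch 9       33    18.83    10.6632
Sum = 30.893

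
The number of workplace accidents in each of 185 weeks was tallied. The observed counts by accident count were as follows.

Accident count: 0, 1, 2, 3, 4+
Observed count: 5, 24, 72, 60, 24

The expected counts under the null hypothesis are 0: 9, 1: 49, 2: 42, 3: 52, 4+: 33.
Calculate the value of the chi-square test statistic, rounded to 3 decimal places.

0: (5 − 9)²/9 = 16/9 = 1.7778
1: (24 − 49)²/49 = 625/49 = 12.7551
2: (72 − 42)²/42 = 900/42 = 21.4286
3: (60 − 52)²/52 = 64/52 = 1.2308
4+: (24 − 33)²/33 = 81/33 = 2.4545
Sum = 39.647

39.647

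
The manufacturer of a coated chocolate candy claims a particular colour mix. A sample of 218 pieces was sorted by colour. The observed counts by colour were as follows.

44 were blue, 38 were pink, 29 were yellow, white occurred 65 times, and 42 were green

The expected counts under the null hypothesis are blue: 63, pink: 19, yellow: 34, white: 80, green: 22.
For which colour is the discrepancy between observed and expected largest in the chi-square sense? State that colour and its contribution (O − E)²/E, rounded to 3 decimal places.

pink, 19.000

χ² = (44−63)²/63 + (38−19)²/19 + (29−34)²/34 + (65−80)²/80 + (42−22)²/22
   = 5.7302 + 19.0000 + 0.7353 + 2.8125 + 18.1818
The largest term is for pink: 19.000.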